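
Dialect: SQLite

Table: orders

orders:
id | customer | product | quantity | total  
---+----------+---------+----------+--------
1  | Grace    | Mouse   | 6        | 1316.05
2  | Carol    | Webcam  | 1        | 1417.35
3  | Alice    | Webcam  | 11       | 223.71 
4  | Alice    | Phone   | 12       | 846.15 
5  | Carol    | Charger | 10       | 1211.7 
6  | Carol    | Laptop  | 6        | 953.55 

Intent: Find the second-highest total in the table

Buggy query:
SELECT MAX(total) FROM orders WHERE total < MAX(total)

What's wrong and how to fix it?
Bug: The inner MAX is an aggregate inside WHERE, which is not allowed

Fix: Put the inner MAX in a scalar subquery

Corrected query:
SELECT MAX(total) FROM orders WHERE total < (SELECT MAX(total) FROM orders)

Result:
MAX(total)
----------
1316.05   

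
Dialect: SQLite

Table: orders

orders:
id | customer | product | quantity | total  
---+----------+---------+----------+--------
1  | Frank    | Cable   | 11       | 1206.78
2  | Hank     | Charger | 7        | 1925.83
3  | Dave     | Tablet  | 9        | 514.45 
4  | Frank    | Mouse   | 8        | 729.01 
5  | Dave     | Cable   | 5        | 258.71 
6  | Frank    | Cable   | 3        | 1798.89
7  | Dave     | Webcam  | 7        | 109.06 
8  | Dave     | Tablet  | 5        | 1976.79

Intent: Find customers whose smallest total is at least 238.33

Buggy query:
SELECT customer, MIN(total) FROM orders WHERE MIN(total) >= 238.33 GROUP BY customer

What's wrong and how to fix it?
Bug: MIN() in WHERE is a misuse of aggregate

Fix: Use HAVING for the per-group MIN condition

Corrected query:
SELECT customer, MIN(total) FROM orders GROUP BY customer HAVING MIN(total) >= 238.33

Result:
customer | MIN(total)
---------+-----------
Frank    | 729.01    
Hank     | 1925.83   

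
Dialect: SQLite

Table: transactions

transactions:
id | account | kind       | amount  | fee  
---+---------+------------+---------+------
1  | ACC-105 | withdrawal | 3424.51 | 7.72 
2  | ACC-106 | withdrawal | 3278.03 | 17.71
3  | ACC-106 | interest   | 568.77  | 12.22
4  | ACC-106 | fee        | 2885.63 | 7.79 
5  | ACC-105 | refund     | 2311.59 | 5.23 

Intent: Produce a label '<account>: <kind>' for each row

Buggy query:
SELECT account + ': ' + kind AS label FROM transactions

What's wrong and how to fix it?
Bug: SQLite uses || for string concatenation; + coerces text to numbers (yielding 0)

Fix: Replace + with || to concatenate text

Corrected query:
SELECT account || ': ' || kind AS label FROM transactions

Result:
label              
-------------------
ACC-105: withdrawal
ACC-106: withdrawal
ACC-106: interest  
ACC-106: fee       
ACC-105: refund    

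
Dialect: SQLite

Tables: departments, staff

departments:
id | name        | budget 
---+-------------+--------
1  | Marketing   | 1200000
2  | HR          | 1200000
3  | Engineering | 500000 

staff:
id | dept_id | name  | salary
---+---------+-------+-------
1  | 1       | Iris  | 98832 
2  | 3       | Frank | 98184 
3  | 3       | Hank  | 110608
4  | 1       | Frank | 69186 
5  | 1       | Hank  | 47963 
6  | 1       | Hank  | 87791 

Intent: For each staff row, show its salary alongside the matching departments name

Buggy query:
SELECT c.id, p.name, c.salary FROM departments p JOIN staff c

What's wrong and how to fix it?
Bug: Missing join condition: each staff row is matched to all departments rows instead of just its own

Fix: Add ON c.dept_id = p.id to the JOIN

Corrected query:
SELECT c.id, p.name, c.salary FROM departments p JOIN staff c ON c.dept_id = p.id

Result:
id | name        | salary
---+-------------+-------
1  | Marketing   | 98832 
2  | Engineering | 98184 
3  | Engineering | 110608
4  | Marketing   | 69186 
5  | Marketing   | 47963 
6  | Marketing   | 87791 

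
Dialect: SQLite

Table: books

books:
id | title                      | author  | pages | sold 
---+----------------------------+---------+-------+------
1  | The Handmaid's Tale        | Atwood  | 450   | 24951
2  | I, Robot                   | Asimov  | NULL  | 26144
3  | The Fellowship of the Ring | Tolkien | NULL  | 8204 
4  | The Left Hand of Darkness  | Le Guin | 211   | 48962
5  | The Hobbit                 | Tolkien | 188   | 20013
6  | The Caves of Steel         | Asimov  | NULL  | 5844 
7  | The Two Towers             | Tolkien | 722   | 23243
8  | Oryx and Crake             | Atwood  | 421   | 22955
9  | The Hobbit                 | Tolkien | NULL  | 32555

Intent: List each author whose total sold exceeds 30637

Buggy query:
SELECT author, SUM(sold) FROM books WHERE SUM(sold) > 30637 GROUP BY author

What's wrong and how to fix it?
Bug: WHERE runs before GROUP BY, so aggregates aren't available there

Fix: Move the aggregate condition to a HAVING clause

Corrected query:
SELECT author, SUM(sold) FROM books GROUP BY author HAVING SUM(sold) > 30637

Result:
author  | SUM(sold)
--------+----------
Asimov  | 31988    
Atwood  | 47906    
Le Guin | 48962    
Tolkien | 84015    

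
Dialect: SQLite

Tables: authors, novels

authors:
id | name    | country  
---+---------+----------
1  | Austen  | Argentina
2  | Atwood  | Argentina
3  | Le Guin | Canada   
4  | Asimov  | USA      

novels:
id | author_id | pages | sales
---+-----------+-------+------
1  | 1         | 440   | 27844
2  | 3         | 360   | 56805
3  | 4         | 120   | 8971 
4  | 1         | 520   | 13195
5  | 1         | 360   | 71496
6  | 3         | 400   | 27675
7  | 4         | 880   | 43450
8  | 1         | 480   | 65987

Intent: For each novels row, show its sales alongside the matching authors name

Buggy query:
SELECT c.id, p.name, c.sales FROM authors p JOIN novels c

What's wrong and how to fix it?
Bug: JOIN with no ON clause produces a cartesian product; every novels row pairs with every authors row

Fix: Specify the join condition linking the foreign key to the parent id

Corrected query:
SELECT c.id, p.name, c.sales FROM authors p JOIN novels c ON c.author_id = p.id

Result:
id | name    | sales
---+---------+------
1  | Austen  | 27844
2  | Le Guin | 56805
3  | Asimov  | 8971 
4  | Austen  | 13195
5  | Austen  | 71496
6  | Le Guin | 27675
7  | Asimov  | 43450
8  | Austen  | 65987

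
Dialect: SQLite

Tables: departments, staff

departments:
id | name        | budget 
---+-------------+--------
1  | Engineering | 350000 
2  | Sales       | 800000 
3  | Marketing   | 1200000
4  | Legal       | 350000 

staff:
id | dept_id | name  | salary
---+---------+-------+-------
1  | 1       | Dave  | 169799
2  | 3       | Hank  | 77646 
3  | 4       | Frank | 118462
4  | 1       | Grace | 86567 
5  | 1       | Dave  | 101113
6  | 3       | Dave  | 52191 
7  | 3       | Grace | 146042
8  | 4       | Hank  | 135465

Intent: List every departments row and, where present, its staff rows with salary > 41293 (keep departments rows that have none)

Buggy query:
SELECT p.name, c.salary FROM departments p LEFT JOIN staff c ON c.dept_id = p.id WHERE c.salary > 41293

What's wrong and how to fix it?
Bug: Filtering c.salary in WHERE discards the NULL rows produced by LEFT JOIN, turning it into an inner join

Fix: Put 'c.salary > 41293' in the JOIN's ON clause instead of WHERE

Corrected query:
SELECT p.name, c.salary FROM departments p LEFT JOIN staff c ON c.dept_id = p.id AND c.salary > 41293

Result:
name        | salary
------------+-------
Engineering | 86567 
Engineering | 101113
Engineering | 169799
Sales       | NULL  
Marketing   | 52191 
Marketing   | 77646 
Marketing   | 146042
Legal       | 118462
Legal       | 135465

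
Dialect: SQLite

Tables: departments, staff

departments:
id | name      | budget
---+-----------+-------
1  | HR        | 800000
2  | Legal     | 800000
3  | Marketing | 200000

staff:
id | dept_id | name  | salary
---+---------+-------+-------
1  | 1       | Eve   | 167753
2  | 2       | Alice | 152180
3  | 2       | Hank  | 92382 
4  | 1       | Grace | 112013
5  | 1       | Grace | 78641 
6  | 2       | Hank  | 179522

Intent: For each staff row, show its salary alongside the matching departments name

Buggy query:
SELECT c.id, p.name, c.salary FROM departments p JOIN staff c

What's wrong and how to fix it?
Bug: Missing join condition: each staff row is matched to all departments rows instead of just its own

Fix: Specify the join condition linking the foreign key to the parent id

Corrected query:
SELECT c.id, p.name, c.salary FROM departments p JOIN staff c ON c.dept_id = p.id

Result:
id | name  | salary
---+-------+-------
1  | HR    | 167753
2  | Legal | 152180
3  | Legal | 92382 
4  | HR    | 112013
5  | HR    | 78641 
6  | Legal | 179522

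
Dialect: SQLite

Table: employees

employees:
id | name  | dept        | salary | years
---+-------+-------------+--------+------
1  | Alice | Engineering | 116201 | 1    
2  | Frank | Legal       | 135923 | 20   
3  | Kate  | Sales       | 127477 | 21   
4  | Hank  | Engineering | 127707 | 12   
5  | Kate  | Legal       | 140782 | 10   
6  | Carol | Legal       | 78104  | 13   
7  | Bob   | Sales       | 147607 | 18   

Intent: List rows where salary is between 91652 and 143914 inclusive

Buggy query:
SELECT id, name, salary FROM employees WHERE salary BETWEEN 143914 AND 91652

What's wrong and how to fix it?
Bug: BETWEEN expects the lower bound first; with 143914 AND 91652 the range is empty

Fix: Write BETWEEN 91652 AND 143914

Corrected query:
SELECT id, name, salary FROM employees WHERE salary BETWEEN 91652 AND 143914

Result:
id | name  | salary
---+-------+-------
1  | Alice | 116201
2  | Frank | 135923
3  | Kate  | 127477
4  | Hank  | 127707
5  | Kate  | 140782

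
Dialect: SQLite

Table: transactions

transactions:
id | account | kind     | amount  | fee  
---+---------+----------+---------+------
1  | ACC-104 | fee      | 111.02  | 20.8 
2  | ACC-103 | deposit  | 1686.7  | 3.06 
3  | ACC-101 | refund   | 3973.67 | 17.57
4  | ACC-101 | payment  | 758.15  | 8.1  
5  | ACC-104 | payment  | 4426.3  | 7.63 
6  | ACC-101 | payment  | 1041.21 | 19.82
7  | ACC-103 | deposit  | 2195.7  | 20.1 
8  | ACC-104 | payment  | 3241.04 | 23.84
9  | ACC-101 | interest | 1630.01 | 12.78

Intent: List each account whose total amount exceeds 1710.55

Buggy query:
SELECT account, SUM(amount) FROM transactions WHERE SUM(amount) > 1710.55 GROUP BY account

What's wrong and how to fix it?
Bug: WHERE runs before GROUP BY, so aggregates aren't available there

Fix: Move the aggregate condition to a HAVING clause

Corrected query:
SELECT account, SUM(amount) FROM transactions GROUP BY account HAVING SUM(amount) > 1710.55

Result:
account | SUM(amount)
--------+------------
ACC-101 | 7403.04    
ACC-103 | 3882.4     
ACC-104 | 7778.36    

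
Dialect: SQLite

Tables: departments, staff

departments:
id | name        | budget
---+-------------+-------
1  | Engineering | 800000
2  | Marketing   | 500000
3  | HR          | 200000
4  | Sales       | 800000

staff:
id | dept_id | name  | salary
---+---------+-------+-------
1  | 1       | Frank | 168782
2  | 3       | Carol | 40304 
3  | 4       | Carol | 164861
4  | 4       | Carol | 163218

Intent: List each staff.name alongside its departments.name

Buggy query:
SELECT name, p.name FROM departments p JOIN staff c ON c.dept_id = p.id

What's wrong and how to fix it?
Bug: Both tables have a 'name' column; the unqualified reference is ambiguous

Fix: Prefix ambiguous columns with the table alias

Corrected query:
SELECT c.name, p.name FROM departments p JOIN staff c ON c.dept_id = p.id

Result:
name  | name       
------+------------
Frank | Engineering
Carol | HR         
Carol | Sales      
Carol | Sales      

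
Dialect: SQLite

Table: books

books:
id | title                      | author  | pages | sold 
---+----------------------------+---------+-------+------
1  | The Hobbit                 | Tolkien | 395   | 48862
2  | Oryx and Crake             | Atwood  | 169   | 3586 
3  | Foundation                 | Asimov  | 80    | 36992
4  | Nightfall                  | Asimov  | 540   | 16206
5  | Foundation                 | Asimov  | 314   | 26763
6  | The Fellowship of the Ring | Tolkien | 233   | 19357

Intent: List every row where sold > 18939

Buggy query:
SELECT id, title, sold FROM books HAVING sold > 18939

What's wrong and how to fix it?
Bug: HAVING filters the output of aggregation, but this query has no GROUP BY and no aggregate functions, so SQLite rejects it (HAVING clause on a non-aggregate query); the condition here is per row

Fix: Use WHERE for row-level filtering

Corrected query:
SELECT id, title, sold FROM books WHERE sold > 18939

Result:
id | title                      | sold 
---+----------------------------+------
1  | The Hobbit                 | 48862
3  | Foundation                 | 36992
5  | Foundation                 | 26763
6  | The Fellowship of the Ring | 19357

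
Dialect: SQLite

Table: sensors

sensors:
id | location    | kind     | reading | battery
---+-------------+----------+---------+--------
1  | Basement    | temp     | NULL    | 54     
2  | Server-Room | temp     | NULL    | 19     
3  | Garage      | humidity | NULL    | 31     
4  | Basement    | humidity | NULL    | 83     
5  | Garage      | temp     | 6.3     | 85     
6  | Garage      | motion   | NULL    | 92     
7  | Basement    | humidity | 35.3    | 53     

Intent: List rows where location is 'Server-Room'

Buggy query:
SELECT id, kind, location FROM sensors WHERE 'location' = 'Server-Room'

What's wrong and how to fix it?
Bug: Single quotes denote string literals in SQL; the column name is being compared as a constant string

Fix: Remove the quotes around the column name (or use double quotes for an identifier)

Corrected query:
SELECT id, kind, location FROM sensors WHERE location = 'Server-Room'

Result:
id | kind | location   
---+------+------------
2  | temp | Server-Room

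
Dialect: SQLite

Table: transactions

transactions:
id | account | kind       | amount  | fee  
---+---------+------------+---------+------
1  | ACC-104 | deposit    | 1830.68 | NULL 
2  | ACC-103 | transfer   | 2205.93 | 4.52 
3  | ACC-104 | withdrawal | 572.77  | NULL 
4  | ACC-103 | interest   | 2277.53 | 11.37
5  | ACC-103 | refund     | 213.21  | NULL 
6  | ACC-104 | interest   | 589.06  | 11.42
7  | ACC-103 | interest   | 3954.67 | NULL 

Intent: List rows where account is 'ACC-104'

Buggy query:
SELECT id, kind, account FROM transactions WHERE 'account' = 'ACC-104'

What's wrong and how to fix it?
Bug: 'account' in single quotes is a string literal, not the column; the comparison is literal-vs-literal and never true

Fix: Reference the column as account without single quotes

Corrected query:
SELECT id, kind, account FROM transactions WHERE account = 'ACC-104'

Result:
id | kind       | account
---+------------+--------
1  | deposit    | ACC-104
3  | withdrawal | ACC-104
6  | interest   | ACC-104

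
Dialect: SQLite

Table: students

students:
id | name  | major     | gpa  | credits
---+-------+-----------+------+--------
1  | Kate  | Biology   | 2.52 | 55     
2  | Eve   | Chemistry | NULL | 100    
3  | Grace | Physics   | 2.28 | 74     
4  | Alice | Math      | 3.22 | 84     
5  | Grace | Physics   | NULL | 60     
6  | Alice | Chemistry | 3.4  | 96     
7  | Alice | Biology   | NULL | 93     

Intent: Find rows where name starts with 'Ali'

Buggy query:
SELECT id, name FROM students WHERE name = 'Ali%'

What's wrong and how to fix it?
Bug: Wildcards only work with LIKE; '=' treats '%' as a literal character

Fix: Replace '=' with LIKE so 'Ali%' is treated as a pattern

Corrected query:
SELECT id, name FROM students WHERE name LIKE 'Ali%'

Result:
id | name 
---+------
4  | Alice
6  | Alice
7  | Alice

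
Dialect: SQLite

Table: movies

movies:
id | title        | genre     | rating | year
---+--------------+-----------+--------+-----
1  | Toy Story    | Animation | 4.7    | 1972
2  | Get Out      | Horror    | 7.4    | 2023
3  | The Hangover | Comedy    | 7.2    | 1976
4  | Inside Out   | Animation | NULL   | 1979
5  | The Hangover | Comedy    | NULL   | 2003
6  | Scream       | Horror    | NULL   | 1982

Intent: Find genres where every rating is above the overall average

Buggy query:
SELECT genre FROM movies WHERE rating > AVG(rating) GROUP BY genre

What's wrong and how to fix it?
Bug: AVG() is an aggregate; it can't sit directly in WHERE

Fix: Compute the overall average in a scalar subquery and compare each group's MIN against it in HAVING

Corrected query:
SELECT genre FROM movies GROUP BY genre HAVING MIN(rating) > (SELECT AVG(rating) FROM movies)

Result:
genre 
------
Comedy
Horror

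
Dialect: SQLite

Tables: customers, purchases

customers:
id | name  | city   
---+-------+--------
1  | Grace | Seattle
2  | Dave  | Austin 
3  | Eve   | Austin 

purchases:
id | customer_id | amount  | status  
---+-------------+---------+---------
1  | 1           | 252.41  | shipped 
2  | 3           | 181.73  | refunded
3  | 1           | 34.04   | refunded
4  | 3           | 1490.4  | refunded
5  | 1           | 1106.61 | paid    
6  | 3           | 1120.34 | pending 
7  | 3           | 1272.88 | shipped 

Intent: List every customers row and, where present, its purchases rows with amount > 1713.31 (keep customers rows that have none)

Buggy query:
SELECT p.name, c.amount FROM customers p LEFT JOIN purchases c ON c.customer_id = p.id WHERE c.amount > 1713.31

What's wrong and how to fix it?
Bug: Filtering c.amount in WHERE discards the NULL rows produced by LEFT JOIN, turning it into an inner join

Fix: Move the right-table condition into the ON clause so unmatched parents are kept

Corrected query:
SELECT p.name, c.amount FROM customers p LEFT JOIN purchases c ON c.customer_id = p.id AND c.amount > 1713.31

Result:
name  | amount
------+-------
Grace | NULL  
Dave  | NULL  
Eve   | NULL  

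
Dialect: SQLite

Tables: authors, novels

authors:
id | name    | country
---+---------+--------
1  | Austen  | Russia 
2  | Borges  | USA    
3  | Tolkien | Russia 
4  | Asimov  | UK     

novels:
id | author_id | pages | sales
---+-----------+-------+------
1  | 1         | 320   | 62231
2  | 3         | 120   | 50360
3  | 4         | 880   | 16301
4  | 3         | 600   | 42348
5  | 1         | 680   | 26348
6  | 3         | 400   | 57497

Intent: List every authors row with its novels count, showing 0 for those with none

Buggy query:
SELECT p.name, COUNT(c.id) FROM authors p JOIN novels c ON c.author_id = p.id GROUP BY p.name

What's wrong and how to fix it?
Bug: An inner join excludes parents with zero children

Fix: Switch to LEFT JOIN to retain unmatched parent rows

Corrected query:
SELECT p.name, COUNT(c.id) FROM authors p LEFT JOIN novels c ON c.author_id = p.id GROUP BY p.name

Result:
name    | COUNT(c.id)
--------+------------
Asimov  | 1          
Austen  | 2          
Borges  | 0          
Tolkien | 3          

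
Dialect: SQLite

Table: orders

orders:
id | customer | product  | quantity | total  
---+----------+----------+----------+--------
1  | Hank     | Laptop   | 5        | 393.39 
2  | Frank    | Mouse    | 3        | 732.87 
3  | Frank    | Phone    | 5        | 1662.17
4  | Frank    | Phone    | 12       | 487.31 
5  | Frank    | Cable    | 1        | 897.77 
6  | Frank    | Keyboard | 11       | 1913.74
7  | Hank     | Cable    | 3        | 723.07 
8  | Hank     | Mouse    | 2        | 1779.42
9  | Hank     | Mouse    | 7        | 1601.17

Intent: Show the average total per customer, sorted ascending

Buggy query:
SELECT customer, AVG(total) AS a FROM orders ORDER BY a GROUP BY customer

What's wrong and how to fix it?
Bug: GROUP BY must precede ORDER BY

Fix: Move ORDER BY to the end, after GROUP BY

Corrected query:
SELECT customer, AVG(total) AS a FROM orders GROUP BY customer ORDER BY a

Result:
customer | a        
---------+----------
Hank     | 1124.2625
Frank    | 1138.772 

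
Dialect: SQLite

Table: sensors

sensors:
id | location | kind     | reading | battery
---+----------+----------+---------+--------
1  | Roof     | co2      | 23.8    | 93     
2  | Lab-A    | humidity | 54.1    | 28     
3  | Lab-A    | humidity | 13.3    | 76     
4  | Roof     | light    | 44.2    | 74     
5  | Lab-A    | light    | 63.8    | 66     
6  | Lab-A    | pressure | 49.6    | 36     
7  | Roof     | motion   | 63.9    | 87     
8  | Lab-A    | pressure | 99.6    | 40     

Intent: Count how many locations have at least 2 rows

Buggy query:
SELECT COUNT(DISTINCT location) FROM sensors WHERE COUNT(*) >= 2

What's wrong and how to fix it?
Bug: WHERE filters individual rows, not groups, so a group-level COUNT is invalid there

Fix: Use a subquery that GROUPs and filters with HAVING, then count its rows

Corrected query:
SELECT COUNT(*) FROM (SELECT location FROM sensors GROUP BY location HAVING COUNT(*) >= 2)

Result:
COUNT(*)
--------
2       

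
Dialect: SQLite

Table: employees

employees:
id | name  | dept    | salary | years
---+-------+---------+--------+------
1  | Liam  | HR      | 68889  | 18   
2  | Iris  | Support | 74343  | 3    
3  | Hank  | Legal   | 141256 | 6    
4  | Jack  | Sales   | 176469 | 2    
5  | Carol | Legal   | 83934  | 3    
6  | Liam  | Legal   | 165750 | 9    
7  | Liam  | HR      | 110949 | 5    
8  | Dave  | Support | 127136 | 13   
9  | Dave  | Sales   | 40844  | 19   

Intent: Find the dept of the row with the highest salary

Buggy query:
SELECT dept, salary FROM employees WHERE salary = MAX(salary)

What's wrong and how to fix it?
Bug: MAX(salary) is an aggregate and cannot be used directly in WHERE

Fix: Wrap MAX in a scalar subquery so WHERE compares against a single value

Corrected query:
SELECT dept, salary FROM employees WHERE salary = (SELECT MAX(salary) FROM employees)

Result:
dept  | salary
------+-------
Sales | 176469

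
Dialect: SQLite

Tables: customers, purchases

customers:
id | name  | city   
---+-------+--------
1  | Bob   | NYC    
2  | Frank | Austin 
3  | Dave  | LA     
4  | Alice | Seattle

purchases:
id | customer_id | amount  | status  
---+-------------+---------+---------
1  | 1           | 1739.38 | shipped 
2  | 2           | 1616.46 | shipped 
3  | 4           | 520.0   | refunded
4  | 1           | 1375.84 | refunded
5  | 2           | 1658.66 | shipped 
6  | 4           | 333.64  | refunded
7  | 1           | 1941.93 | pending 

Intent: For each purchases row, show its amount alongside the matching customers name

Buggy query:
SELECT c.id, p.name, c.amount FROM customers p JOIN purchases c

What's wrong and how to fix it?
Bug: JOIN with no ON clause produces a cartesian product; every purchases row pairs with every customers row

Fix: Specify the join condition linking the foreign key to the parent id

Corrected query:
SELECT c.id, p.name, c.amount FROM customers p JOIN purchases c ON c.customer_id = p.id

Result:
id | name  | amount 
---+-------+--------
1  | Bob   | 1739.38
2  | Frank | 1616.46
3  | Alice | 520    
4  | Bob   | 1375.84
5  | Frank | 1658.66
6  | Alice | 333.64 
7  | Bob   | 1941.93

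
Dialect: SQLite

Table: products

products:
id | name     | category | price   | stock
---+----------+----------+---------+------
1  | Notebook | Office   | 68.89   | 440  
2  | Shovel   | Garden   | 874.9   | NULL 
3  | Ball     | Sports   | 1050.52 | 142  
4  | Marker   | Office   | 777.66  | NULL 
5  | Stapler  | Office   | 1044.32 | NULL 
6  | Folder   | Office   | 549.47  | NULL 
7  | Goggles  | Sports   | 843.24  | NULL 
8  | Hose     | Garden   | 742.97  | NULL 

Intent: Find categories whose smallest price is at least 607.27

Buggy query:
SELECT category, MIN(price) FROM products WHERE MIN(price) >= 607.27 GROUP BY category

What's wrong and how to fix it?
Bug: Aggregates like MIN are computed per group after WHERE runs

Fix: Use HAVING for the per-group MIN condition

Corrected query:
SELECT category, MIN(price) FROM products GROUP BY category HAVING MIN(price) >= 607.27

Result:
category | MIN(price)
---------+-----------
Garden   | 742.97    
Sports   | 843.24    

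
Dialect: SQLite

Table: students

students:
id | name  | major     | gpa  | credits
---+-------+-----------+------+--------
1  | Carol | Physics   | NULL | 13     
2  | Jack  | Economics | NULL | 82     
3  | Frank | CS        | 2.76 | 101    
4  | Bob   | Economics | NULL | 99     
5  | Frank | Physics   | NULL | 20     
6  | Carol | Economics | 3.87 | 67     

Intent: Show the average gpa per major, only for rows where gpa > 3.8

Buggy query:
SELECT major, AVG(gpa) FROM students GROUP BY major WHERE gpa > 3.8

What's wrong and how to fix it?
Bug: WHERE cannot follow GROUP BY

Fix: Place WHERE between FROM and GROUP BY

Corrected query:
SELECT major, AVG(gpa) FROM students WHERE gpa > 3.8 GROUP BY major

Result:
major     | AVG(gpa)
----------+---------
Economics | 3.87    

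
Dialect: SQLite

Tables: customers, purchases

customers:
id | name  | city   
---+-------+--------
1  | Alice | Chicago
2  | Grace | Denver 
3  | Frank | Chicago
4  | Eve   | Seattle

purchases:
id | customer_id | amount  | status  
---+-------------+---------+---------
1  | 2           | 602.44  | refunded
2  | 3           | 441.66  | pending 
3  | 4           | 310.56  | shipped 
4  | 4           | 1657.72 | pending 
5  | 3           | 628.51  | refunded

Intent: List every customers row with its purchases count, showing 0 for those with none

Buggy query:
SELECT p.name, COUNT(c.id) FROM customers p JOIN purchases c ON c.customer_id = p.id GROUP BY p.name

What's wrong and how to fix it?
Bug: An inner join excludes parents with zero children

Fix: Switch to LEFT JOIN to retain unmatched parent rows

Corrected query:
SELECT p.name, COUNT(c.id) FROM customers p LEFT JOIN purchases c ON c.customer_id = p.id GROUP BY p.name

Result:
name  | COUNT(c.id)
------+------------
Alice | 0          
Eve   | 2          
Frank | 2          
Grace | 1          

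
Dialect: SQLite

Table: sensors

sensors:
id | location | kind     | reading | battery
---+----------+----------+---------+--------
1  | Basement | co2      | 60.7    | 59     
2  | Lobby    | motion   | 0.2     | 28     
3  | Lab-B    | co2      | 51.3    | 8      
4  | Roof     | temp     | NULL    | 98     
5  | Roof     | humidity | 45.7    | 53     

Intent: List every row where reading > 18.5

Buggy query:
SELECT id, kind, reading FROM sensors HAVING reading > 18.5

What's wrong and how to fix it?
Bug: This is a non-aggregate query (no GROUP BY, no aggregates), so in SQLite the HAVING clause is invalid here; a row-level condition belongs in WHERE

Fix: Replace HAVING with WHERE since the condition applies to individual rows

Corrected query:
SELECT id, kind, reading FROM sensors WHERE reading > 18.5

Result:
id | kind     | reading
---+----------+--------
1  | co2      | 60.7   
3  | co2      | 51.3   
5  | humidity | 45.7   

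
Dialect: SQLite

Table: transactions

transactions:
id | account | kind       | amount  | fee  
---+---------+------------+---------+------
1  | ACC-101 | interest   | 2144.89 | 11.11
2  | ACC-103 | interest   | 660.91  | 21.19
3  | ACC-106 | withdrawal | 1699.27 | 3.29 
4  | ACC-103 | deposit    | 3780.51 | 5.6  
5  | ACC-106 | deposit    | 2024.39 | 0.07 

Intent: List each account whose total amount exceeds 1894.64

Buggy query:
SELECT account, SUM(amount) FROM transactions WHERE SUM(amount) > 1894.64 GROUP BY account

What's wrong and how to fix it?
Bug: SUM(amount) is an aggregate, but WHERE filters rows before aggregation

Fix: Move the aggregate condition to a HAVING clause

Corrected query:
SELECT account, SUM(amount) FROM transactions GROUP BY account HAVING SUM(amount) > 1894.64

Result:
account | SUM(amount)
--------+------------
ACC-101 | 2144.89    
ACC-103 | 4441.42    
ACC-106 | 3723.66    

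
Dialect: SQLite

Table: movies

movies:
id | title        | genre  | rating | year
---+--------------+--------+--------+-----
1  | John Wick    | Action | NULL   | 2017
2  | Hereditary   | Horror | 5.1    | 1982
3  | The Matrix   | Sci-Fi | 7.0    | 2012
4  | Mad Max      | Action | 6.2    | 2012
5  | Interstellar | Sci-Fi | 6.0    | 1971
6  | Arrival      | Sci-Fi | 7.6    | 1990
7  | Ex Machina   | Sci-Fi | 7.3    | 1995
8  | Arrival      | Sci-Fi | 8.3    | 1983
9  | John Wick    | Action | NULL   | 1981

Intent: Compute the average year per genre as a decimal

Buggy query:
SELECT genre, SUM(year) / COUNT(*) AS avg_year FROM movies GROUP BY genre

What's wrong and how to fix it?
Bug: SUM(year) and COUNT(*) are both integers; the division truncates the fractional part

Fix: Multiply by 1.0 (or CAST to REAL) to force floating-point division

Corrected query:
SELECT genre, SUM(year) * 1.0 / COUNT(*) AS avg_year FROM movies GROUP BY genre

Result:
genre  | avg_year   
-------+------------
Action | 2003.333333
Horror | 1982       
Sci-Fi | 1990.2     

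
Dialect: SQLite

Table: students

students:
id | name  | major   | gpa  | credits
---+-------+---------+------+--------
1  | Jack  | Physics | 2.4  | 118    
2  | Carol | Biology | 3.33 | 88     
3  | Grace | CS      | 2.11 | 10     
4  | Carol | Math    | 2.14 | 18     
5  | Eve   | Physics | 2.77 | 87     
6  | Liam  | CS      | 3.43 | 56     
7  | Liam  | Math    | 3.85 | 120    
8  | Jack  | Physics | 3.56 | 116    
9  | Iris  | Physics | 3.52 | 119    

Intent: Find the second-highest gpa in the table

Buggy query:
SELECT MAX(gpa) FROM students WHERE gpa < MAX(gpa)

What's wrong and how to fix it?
Bug: MAX(gpa) on the right of the comparison is an aggregate-in-WHERE error

Fix: Compute the overall MAX in a subquery, then take MAX of rows below it

Corrected query:
SELECT MAX(gpa) FROM students WHERE gpa < (SELECT MAX(gpa) FROM students)

Result:
MAX(gpa)
--------
3.56    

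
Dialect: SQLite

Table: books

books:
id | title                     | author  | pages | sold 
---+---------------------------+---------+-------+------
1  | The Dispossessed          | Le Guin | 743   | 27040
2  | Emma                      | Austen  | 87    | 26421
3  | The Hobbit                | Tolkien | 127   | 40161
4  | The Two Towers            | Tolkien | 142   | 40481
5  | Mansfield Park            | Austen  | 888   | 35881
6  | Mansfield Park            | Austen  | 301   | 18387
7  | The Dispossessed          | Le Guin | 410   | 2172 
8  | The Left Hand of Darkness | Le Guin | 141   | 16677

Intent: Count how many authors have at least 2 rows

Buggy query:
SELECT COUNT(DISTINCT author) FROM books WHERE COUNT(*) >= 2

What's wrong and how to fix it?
Bug: WHERE filters individual rows, not groups, so a group-level COUNT is invalid there

Fix: Use a subquery that GROUPs and filters with HAVING, then count its rows

Corrected query:
SELECT COUNT(*) FROM (SELECT author FROM books GROUP BY author HAVING COUNT(*) >= 2)

Result:
COUNT(*)
--------
3       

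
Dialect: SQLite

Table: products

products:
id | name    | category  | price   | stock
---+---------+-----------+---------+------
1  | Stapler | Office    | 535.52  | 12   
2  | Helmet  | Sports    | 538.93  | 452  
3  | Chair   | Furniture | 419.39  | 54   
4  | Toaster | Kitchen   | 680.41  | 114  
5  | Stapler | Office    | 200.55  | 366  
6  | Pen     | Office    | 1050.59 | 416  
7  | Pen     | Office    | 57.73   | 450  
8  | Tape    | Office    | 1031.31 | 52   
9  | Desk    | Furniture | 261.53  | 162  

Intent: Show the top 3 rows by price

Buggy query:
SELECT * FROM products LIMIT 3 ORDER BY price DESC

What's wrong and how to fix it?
Bug: ORDER BY cannot follow LIMIT; LIMIT is the final clause

Fix: Swap the clauses: ORDER BY first, then LIMIT

Corrected query:
SELECT * FROM products ORDER BY price DESC LIMIT 3

Result:
id | name    | category | price   | stock
---+---------+----------+---------+------
6  | Pen     | Office   | 1050.59 | 416  
8  | Tape    | Office   | 1031.31 | 52   
4  | Toaster | Kitchen  | 680.41  | 114  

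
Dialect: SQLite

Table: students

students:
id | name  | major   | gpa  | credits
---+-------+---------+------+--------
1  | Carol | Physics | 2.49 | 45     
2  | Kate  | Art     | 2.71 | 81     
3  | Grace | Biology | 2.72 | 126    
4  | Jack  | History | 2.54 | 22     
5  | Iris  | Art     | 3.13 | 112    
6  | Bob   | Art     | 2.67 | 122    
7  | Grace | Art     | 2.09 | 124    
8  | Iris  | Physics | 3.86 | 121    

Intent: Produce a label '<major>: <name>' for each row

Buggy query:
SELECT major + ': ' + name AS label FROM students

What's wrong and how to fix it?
Bug: SQLite uses || for string concatenation; + coerces text to numbers (yielding 0)

Fix: Replace + with || to concatenate text

Corrected query:
SELECT major || ': ' || name AS label FROM students

Result:
label         
--------------
Physics: Carol
Art: Kate     
Biology: Grace
History: Jack 
Art: Iris     
Art: Bob      
Art: Grace    
Physics: Iris 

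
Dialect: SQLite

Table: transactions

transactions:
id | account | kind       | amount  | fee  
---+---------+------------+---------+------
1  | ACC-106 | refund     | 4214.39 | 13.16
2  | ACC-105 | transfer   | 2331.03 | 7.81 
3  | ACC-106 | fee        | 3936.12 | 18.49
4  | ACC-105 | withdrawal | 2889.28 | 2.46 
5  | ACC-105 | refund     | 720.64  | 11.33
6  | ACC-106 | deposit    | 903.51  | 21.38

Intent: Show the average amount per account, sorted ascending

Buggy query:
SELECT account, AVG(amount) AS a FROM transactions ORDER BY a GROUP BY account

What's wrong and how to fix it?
Bug: ORDER BY appears before GROUP BY; SQL clause order requires GROUP BY first

Fix: Move ORDER BY to the end, after GROUP BY

Corrected query:
SELECT account, AVG(amount) AS a FROM transactions GROUP BY account ORDER BY a

Result:
account | a          
--------+------------
ACC-105 | 1980.316667
ACC-106 | 3018.006667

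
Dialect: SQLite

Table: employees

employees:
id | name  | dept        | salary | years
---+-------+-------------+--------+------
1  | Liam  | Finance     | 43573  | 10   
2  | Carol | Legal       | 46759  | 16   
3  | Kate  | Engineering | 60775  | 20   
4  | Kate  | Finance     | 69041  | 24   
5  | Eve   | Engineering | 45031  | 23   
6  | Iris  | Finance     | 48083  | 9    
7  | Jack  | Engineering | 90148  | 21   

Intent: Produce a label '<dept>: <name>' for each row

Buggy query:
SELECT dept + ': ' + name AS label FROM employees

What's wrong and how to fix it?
Bug: '+' is numeric addition; on text columns SQLite converts them to 0 instead of concatenating

Fix: Use the || operator for string concatenation

Corrected query:
SELECT dept || ': ' || name AS label FROM employees

Result:
label            
-----------------
Finance: Liam    
Legal: Carol     
Engineering: Kate
Finance: Kate    
Engineering: Eve 
Finance: Iris    
Engineering: Jack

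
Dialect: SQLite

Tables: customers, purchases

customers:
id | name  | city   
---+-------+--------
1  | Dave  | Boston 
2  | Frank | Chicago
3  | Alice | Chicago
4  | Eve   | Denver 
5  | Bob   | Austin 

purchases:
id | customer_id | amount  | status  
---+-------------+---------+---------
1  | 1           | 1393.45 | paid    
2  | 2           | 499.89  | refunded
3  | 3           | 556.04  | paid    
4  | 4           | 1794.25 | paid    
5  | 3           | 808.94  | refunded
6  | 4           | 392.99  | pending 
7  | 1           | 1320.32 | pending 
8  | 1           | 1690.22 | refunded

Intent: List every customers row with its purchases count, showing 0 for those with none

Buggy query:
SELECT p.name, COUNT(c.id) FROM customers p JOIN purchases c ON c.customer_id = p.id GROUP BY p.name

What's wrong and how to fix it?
Bug: An inner join excludes parents with zero children

Fix: Use LEFT JOIN so parents without children still appear (COUNT(c.id) gives 0)

Corrected query:
SELECT p.name, COUNT(c.id) FROM customers p LEFT JOIN purchases c ON c.customer_id = p.id GROUP BY p.name

Result:
name  | COUNT(c.id)
------+------------
Alice | 2          
Bob   | 0          
Dave  | 3          
Eve   | 2          
Frank | 1          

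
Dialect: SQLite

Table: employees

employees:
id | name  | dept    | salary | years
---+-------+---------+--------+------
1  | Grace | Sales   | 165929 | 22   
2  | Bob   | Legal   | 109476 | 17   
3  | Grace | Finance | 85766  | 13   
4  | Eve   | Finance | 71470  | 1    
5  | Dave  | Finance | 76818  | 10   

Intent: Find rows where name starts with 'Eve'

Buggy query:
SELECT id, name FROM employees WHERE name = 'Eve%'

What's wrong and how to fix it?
Bug: '=' compares the literal string including the % character; pattern matching needs LIKE

Fix: Use LIKE for wildcard pattern matching

Corrected query:
SELECT id, name FROM employees WHERE name LIKE 'Eve%'

Result:
id | name
---+-----
4  | Eve 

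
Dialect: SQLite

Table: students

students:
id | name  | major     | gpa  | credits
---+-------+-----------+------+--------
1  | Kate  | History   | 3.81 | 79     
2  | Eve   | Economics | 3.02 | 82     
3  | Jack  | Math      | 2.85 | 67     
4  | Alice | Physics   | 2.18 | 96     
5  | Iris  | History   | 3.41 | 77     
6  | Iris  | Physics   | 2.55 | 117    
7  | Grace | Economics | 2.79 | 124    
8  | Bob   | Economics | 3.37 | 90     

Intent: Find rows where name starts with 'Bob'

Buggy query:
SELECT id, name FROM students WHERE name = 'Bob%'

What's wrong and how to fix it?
Bug: Wildcards only work with LIKE; '=' treats '%' as a literal character

Fix: Use LIKE for wildcard pattern matching

Corrected query:
SELECT id, name FROM students WHERE name LIKE 'Bob%'

Result:
id | name
---+-----
8  | Bob 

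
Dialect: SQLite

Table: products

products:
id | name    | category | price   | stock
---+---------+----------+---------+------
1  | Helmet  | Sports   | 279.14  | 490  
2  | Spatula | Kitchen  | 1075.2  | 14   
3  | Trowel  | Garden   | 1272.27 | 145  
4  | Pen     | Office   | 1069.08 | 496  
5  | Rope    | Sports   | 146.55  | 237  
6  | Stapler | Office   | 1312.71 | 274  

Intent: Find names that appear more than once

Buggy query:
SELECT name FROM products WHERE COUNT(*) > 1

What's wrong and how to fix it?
Bug: COUNT(*) is an aggregate and cannot be used in WHERE

Fix: Group first, then use HAVING for the count condition

Corrected query:
SELECT name FROM products GROUP BY name HAVING COUNT(*) > 1

Result:
(no rows)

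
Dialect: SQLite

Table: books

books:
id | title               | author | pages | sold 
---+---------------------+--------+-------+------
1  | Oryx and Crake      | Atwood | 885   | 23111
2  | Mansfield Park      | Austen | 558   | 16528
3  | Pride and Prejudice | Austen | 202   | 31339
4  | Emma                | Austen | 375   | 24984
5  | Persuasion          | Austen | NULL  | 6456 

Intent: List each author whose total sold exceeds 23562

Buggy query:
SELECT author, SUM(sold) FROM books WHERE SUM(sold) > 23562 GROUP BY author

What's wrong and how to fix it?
Bug: WHERE runs before GROUP BY, so aggregates aren't available there

Fix: Move the aggregate condition to a HAVING clause

Corrected query:
SELECT author, SUM(sold) FROM books GROUP BY author HAVING SUM(sold) > 23562

Result:
author | SUM(sold)
-------+----------
Austen | 79307    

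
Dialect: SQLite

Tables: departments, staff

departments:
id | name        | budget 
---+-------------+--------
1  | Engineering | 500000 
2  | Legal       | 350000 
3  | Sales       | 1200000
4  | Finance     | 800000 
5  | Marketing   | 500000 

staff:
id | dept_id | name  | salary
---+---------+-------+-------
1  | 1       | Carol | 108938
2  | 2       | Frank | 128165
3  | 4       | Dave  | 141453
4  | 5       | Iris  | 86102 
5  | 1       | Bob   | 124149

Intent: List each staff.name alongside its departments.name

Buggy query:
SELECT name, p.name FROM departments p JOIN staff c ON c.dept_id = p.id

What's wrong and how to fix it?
Bug: 'name' exists in both joined tables, so the database can't tell which one is meant

Fix: Prefix ambiguous columns with the table alias

Corrected query:
SELECT c.name, p.name FROM departments p JOIN staff c ON c.dept_id = p.id

Result:
name  | name       
------+------------
Carol | Engineering
Frank | Legal      
Dave  | Finance    
Iris  | Marketing  
Bob   | Engineering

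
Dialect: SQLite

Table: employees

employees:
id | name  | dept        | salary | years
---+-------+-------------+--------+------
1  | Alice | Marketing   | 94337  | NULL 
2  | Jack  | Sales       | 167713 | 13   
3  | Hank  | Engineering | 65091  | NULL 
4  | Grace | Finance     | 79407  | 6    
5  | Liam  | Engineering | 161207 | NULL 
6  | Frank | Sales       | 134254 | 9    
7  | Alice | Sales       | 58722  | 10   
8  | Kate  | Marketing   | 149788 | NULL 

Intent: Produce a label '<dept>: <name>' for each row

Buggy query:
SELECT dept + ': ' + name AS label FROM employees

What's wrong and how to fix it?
Bug: SQLite uses || for string concatenation; + coerces text to numbers (yielding 0)

Fix: Replace + with || to concatenate text

Corrected query:
SELECT dept || ': ' || name AS label FROM employees

Result:
label            
-----------------
Marketing: Alice 
Sales: Jack      
Engineering: Hank
Finance: Grace   
Engineering: Liam
Sales: Frank     
Sales: Alice     
Marketing: Kate  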